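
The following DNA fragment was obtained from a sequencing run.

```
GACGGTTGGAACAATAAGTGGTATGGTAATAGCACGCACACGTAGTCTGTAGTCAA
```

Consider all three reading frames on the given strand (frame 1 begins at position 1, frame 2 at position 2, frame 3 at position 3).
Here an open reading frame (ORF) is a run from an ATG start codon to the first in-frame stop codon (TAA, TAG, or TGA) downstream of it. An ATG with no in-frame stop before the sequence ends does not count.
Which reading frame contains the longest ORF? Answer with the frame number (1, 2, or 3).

Frame 1: GAC GGT TGG AAC AAT AAG TGG TAT GGT AAT AGC ACG CAC ACG TAG TCT GTA GTC — no ATG→stop ORF.
Frame 2: ACG GTT GGA ACA ATA AGT GGT ATG GTA ATA GCA CGC ACA CGT AGT CTG TAG TCA — ATG at 23, stop TAG at 50 → 30 nt.
Frame 3: CGG TTG GAA CAA TAA GTG GTA TGG TAA TAG CAC GCA CAC GTA GTC TGT AGT CAA — no ATG→stop ORF.
Longest ORF is 30 nt in frame 2 (positions 23–52).

2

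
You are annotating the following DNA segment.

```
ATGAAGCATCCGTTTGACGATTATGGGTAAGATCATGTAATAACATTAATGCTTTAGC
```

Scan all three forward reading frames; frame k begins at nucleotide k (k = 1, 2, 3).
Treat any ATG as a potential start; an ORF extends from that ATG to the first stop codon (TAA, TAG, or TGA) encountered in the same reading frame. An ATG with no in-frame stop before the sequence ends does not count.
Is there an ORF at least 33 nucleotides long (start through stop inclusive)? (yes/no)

Frame 1: ATG AAG CAT CCG TTT GAC GAT TAT GGG TAA GAT CAT GTA ATA ACA TTA ATG CTT TAG — ATG at 1, stop TAA at 28 → 30 nt; ATG at 49, stop TAG at 55 → 9 nt.
Frame 2: TGA AGC ATC CGT TTG ACG ATT ATG GGT AAG ATC ATG TAA TAA CAT TAA TGC TTT AGC — ATG at 23, stop TAA at 38 → 18 nt; ATG at 35, stop TAA at 38 → 6 nt.
Frame 3: GAA GCA TCC GTT TGA CGA TTA TGG GTA AGA TCA TGT AAT AAC ATT AAT GCT TTA — no ATG→stop ORF.
Largest ORF found is 30 nucleotides < 33, so no.

no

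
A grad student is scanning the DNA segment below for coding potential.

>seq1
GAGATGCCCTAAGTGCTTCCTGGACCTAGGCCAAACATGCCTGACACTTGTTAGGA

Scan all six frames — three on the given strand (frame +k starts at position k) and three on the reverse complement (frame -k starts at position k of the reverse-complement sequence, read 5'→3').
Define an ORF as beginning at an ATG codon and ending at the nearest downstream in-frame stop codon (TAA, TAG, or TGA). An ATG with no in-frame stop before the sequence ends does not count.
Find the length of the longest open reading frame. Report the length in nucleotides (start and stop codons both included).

Reverse complement (5'→3'): TCCTAACAAGTGTCAGGCATGTTTGGCCTAGGTCCAGGAAGCACTTAGGGCATCTC
Frame +1: GAG ATG CCC TAA GTG CTT CCT GGA CCT AGG CCA AAC ATG CCT GAC ACT TGT TAG — ATG at 4, stop TAA at 10 → 9 nt; ATG at 37, stop TAG at 52 → 18 nt.
Frame +2: AGA TGC CCT AAG TGC TTC CTG GAC CTA GGC CAA ACA TGC CTG ACA CTT GTT AGG — no ATG→stop ORF.
Frame +3: GAT GCC CTA AGT GCT TCC TGG ACC TAG GCC AAA CAT GCC TGA CAC TTG TTA GGA — no ATG→stop ORF.
Frame -1: TCC TAA CAA GTG TCA GGC ATG TTT GGC CTA GGT CCA GGA AGC ACT TAG GGC ATC — ATG at 19, stop TAG at 46 → 30 nt.
Frame -2: CCT AAC AAG TGT CAG GCA TGT TTG GCC TAG GTC CAG GAA GCA CTT AGG GCA TCT — no ATG→stop ORF.
Frame -3: CTA ACA AGT GTC AGG CAT GTT TGG CCT AGG TCC AGG AAG CAC TTA GGG CAT CTC — no ATG→stop ORF.
Longest: frame -1, positions 19–48, 30 nt = 10 codons = 9 aa. → 30 nucleotides.

30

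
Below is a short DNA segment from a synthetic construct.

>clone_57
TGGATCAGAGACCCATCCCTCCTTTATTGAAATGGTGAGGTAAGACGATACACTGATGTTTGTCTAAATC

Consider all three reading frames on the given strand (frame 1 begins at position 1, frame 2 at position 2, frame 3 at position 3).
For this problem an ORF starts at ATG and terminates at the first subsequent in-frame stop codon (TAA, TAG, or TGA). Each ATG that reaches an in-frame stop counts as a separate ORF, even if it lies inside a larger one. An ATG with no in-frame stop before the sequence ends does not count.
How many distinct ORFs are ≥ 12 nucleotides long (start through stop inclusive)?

2

Frame 1: TGG ATC AGA GAC CCA TCC CTC CTT TAT TGA AAT GGT GAG GTA AGA CGA TAC ACT GAT GTT TGT CTA AAT — no ATG→stop ORF.
Frame 2: GGA TCA GAG ACC CAT CCC TCC TTT ATT GAA ATG GTG AGG TAA GAC GAT ACA CTG ATG TTT GTC TAA ATC — ATG at 32, stop TAA at 41 → 12 nt; ATG at 56, stop TAA at 65 → 12 nt.
Frame 3: GAT CAG AGA CCC ATC CCT CCT TTA TTG AAA TGG TGA GGT AAG ACG ATA CAC TGA TGT TTG TCT AAA — no ATG→stop ORF.
ORFs ≥ 12 nucleotides: frame 2 32–43 (12 nucleotides), frame 2 56–67 (12 nucleotides). Count = 2.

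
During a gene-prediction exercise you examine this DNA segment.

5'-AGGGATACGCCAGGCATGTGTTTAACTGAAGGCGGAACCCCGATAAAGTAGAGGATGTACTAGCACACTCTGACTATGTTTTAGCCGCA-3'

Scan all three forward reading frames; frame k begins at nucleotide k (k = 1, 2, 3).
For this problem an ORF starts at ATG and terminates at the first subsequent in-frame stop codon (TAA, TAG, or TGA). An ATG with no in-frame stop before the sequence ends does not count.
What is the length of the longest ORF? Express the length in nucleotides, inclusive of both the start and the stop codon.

36

Frame 1: AGG GAT ACG CCA GGC ATG TGT TTA ACT GAA GGC GGA ACC CCG ATA AAG TAG AGG ATG TAC TAG CAC ACT CTG ACT ATG TTT TAG CCG — ATG at 16, stop TAG at 49 → 36 nt; ATG at 55, stop TAG at 61 → 9 nt; ATG at 76, stop TAG at 82 → 9 nt.
Frame 2: GGG ATA CGC CAG GCA TGT GTT TAA CTG AAG GCG GAA CCC CGA TAA AGT AGA GGA TGT ACT AGC ACA CTC TGA CTA TGT TTT AGC CGC — no ATG→stop ORF.
Frame 3: GGA TAC GCC AGG CAT GTG TTT AAC TGA AGG CGG AAC CCC GAT AAA GTA GAG GAT GTA CTA GCA CAC TCT GAC TAT GTT TTA GCC GCA — no ATG→stop ORF.
Longest: frame 1, positions 16–51, 36 nt = 12 codons = 11 aa. → 36 nucleotides.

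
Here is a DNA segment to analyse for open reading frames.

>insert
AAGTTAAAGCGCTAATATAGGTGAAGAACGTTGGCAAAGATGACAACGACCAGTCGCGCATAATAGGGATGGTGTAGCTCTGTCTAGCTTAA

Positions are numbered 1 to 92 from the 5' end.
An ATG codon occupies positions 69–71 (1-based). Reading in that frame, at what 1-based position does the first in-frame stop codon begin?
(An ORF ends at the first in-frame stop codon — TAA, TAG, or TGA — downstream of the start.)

Codons from position 69: ATG (69–71), GTG (72–74), TAG (75–77).
TAG is a stop codon; it begins at position 75.

75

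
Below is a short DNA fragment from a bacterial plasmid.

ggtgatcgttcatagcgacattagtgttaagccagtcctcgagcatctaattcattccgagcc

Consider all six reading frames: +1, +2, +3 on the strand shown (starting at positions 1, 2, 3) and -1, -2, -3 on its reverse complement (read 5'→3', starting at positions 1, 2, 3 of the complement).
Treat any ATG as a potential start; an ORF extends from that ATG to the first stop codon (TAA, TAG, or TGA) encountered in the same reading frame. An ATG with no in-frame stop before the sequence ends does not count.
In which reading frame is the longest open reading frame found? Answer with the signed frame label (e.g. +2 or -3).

-1

Reverse complement (5'→3'): GGCTCGGAATGAATTAGATGCTCGAGGACTGGCTTAACACTAATGTCGCTATGAACGATCACC
Frame +1: GGT GAT CGT TCA TAG CGA CAT TAG TGT TAA GCC AGT CCT CGA GCA TCT AAT TCA TTC CGA GCC — no ATG→stop ORF.
Frame +2: GTG ATC GTT CAT AGC GAC ATT AGT GTT AAG CCA GTC CTC GAG CAT CTA ATT CAT TCC GAG — no ATG→stop ORF.
Frame +3: TGA TCG TTC ATA GCG ACA TTA GTG TTA AGC CAG TCC TCG AGC ATC TAA TTC ATT CCG AGC — no ATG→stop ORF.
Frame -1: GGC TCG GAA TGA ATT AGA TGC TCG AGG ACT GGC TTA ACA CTA ATG TCG CTA TGA ACG ATC ACC — ATG at 43, stop TGA at 52 → 12 nt.
Frame -2: GCT CGG AAT GAA TTA GAT GCT CGA GGA CTG GCT TAA CAC TAA TGT CGC TAT GAA CGA TCA — no ATG→stop ORF.
Frame -3: CTC GGA ATG AAT TAG ATG CTC GAG GAC TGG CTT AAC ACT AAT GTC GCT ATG AAC GAT CAC — ATG at 9, stop TAG at 15 → 9 nt.
Longest ORF is 12 nt in frame -1 (positions 43–54).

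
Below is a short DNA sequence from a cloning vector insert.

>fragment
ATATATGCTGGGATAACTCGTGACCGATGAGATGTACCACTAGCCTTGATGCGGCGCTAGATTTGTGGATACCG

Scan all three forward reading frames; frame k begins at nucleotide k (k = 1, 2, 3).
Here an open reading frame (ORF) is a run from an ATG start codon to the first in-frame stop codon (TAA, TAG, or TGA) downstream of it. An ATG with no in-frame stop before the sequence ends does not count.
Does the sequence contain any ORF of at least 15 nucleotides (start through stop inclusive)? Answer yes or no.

Frame 1: ATA TAT GCT GGG ATA ACT CGT GAC CGA TGA GAT GTA CCA CTA GCC TTG ATG CGG CGC TAG ATT TGT GGA TAC — ATG at 49, stop TAG at 58 → 12 nt.
Frame 2: TAT ATG CTG GGA TAA CTC GTG ACC GAT GAG ATG TAC CAC TAG CCT TGA TGC GGC GCT AGA TTT GTG GAT ACC — ATG at 5, stop TAA at 14 → 12 nt; ATG at 32, stop TAG at 41 → 12 nt.
Frame 3: ATA TGC TGG GAT AAC TCG TGA CCG ATG AGA TGT ACC ACT AGC CTT GAT GCG GCG CTA GAT TTG TGG ATA CCG — no ATG→stop ORF.
Largest ORF found is 12 nucleotides < 15, so no.

no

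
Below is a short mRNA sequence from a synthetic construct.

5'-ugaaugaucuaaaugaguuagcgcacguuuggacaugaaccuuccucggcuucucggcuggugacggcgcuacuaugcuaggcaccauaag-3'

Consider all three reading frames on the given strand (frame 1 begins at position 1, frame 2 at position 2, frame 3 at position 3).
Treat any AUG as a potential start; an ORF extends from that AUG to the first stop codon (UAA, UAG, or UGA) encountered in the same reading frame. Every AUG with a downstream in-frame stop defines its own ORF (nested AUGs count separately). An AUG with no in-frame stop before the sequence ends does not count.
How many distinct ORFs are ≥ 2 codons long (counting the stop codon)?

Frame 1: UGA AUG AUC UAA AUG AGU UAG CGC ACG UUU GGA CAU GAA CCU UCC UCG GCU UCU CGG CUG GUG ACG GCG CUA CUA UGC UAG GCA CCA UAA — AUG at 4, stop UAA at 10 → 9 nt; AUG at 13, stop UAG at 19 → 9 nt.
Frame 2: GAA UGA UCU AAA UGA GUU AGC GCA CGU UUG GAC AUG AAC CUU CCU CGG CUU CUC GGC UGG UGA CGG CGC UAC UAU GCU AGG CAC CAU AAG — AUG at 35, stop UGA at 62 → 30 nt.
Frame 3: AAU GAU CUA AAU GAG UUA GCG CAC GUU UGG ACA UGA ACC UUC CUC GGC UUC UCG GCU GGU GAC GGC GCU ACU AUG CUA GGC ACC AUA — no AUG→stop ORF.
ORFs ≥ 2 codons: frame 1 4–12 (3 codons), frame 1 13–21 (3 codons), frame 2 35–64 (10 codons). Count = 3.

3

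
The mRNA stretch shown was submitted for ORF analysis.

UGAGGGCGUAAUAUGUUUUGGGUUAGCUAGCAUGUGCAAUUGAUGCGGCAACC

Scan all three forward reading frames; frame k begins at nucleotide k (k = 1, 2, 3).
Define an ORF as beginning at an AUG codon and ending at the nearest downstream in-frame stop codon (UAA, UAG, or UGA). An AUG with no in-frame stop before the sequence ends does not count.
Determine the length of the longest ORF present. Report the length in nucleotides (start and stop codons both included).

18

Frame 1: UGA GGG CGU AAU AUG UUU UGG GUU AGC UAG CAU GUG CAA UUG AUG CGG CAA — AUG at 13, stop UAG at 28 → 18 nt.
Frame 2: GAG GGC GUA AUA UGU UUU GGG UUA GCU AGC AUG UGC AAU UGA UGC GGC AAC — AUG at 32, stop UGA at 41 → 12 nt.
Frame 3: AGG GCG UAA UAU GUU UUG GGU UAG CUA GCA UGU GCA AUU GAU GCG GCA ACC — no AUG→stop ORF.
Longest: frame 1, positions 13–30, 18 nt = 6 codons = 5 aa. → 18 nucleotides.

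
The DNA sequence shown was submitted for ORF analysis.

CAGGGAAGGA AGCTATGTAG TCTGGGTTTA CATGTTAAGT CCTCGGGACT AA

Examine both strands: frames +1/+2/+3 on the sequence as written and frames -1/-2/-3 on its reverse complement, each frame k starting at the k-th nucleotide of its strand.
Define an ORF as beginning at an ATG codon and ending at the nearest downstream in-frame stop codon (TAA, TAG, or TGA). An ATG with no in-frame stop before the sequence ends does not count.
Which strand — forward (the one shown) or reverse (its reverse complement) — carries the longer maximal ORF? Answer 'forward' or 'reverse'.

forward

Reverse complement (5'→3'): TTAGTCCCGAGGACTTAACATGTAAACCCAGACTACATAGCTTCCTTCCCTG
Frame +1: CAG GGA AGG AAG CTA TGT AGT CTG GGT TTA CAT GTT AAG TCC TCG GGA CTA — no ATG→stop ORF.
Frame +2: AGG GAA GGA AGC TAT GTA GTC TGG GTT TAC ATG TTA AGT CCT CGG GAC TAA — ATG at 32, stop TAA at 50 → 21 nt.
Frame +3: GGG AAG GAA GCT ATG TAG TCT GGG TTT ACA TGT TAA GTC CTC GGG ACT — ATG at 15, stop TAG at 18 → 6 nt.
Frame -1: TTA GTC CCG AGG ACT TAA CAT GTA AAC CCA GAC TAC ATA GCT TCC TTC CCT — no ATG→stop ORF.
Frame -2: TAG TCC CGA GGA CTT AAC ATG TAA ACC CAG ACT ACA TAG CTT CCT TCC CTG — ATG at 20, stop TAA at 23 → 6 nt.
Frame -3: AGT CCC GAG GAC TTA ACA TGT AAA CCC AGA CTA CAT AGC TTC CTT CCC — no ATG→stop ORF.
Forward-strand max 21 nt; reverse-strand max 6 nt. The forward strand has the longer ORF.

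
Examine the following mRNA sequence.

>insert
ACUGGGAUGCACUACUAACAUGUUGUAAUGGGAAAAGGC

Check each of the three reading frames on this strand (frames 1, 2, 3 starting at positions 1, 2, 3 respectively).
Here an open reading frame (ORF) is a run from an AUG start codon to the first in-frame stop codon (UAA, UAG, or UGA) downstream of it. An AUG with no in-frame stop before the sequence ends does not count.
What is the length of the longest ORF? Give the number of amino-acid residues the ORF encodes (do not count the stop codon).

Frame 1: ACU GGG AUG CAC UAC UAA CAU GUU GUA AUG GGA AAA GGC — AUG at 7, stop UAA at 16 → 12 nt.
Frame 2: CUG GGA UGC ACU ACU AAC AUG UUG UAA UGG GAA AAG — AUG at 20, stop UAA at 26 → 9 nt.
Frame 3: UGG GAU GCA CUA CUA ACA UGU UGU AAU GGG AAA AGG — no AUG→stop ORF.
Longest: frame 1, positions 7–18, 12 nt = 4 codons = 3 aa. → 3 amino acids.

3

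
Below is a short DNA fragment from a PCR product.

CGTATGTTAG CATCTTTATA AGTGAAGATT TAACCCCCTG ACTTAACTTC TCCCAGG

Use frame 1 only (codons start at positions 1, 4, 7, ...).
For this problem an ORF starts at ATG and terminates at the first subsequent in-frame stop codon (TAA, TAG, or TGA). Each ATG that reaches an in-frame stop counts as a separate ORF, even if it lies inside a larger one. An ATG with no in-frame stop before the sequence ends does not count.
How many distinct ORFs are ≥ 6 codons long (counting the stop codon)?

Frame 1: CGT ATG TTA GCA TCT TTA TAA GTG AAG ATT TAA CCC CCT GAC TTA ACT TCT CCC AGG — ATG at 4, stop TAA at 19 → 18 nt.
ORFs ≥ 6 codons: frame 1 4–21 (6 codons). Count = 1.

1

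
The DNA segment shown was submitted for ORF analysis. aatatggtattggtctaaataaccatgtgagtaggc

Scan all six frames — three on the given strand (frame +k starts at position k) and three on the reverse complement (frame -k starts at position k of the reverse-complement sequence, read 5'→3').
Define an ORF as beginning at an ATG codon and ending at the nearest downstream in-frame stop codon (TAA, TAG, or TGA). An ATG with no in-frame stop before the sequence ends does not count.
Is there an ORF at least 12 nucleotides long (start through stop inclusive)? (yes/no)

Reverse complement (5'→3'): GCCTACTCACATGGTTATTTAGACCAATACCATATT
Frame +1: AAT ATG GTA TTG GTC TAA ATA ACC ATG TGA GTA GGC — ATG at 4, stop TAA at 16 → 15 nt; ATG at 25, stop TGA at 28 → 6 nt.
Frame +2: ATA TGG TAT TGG TCT AAA TAA CCA TGT GAG TAG — no ATG→stop ORF.
Frame +3: TAT GGT ATT GGT CTA AAT AAC CAT GTG AGT AGG — no ATG→stop ORF.
Frame -1: GCC TAC TCA CAT GGT TAT TTA GAC CAA TAC CAT ATT — no ATG→stop ORF.
Frame -2: CCT ACT CAC ATG GTT ATT TAG ACC AAT ACC ATA — ATG at 11, stop TAG at 20 → 12 nt.
Frame -3: CTA CTC ACA TGG TTA TTT AGA CCA ATA CCA TAT — no ATG→stop ORF.
Frame +1 has an ORF of 15 nucleotides (positions 4–18) ≥ 12, so yes.

yes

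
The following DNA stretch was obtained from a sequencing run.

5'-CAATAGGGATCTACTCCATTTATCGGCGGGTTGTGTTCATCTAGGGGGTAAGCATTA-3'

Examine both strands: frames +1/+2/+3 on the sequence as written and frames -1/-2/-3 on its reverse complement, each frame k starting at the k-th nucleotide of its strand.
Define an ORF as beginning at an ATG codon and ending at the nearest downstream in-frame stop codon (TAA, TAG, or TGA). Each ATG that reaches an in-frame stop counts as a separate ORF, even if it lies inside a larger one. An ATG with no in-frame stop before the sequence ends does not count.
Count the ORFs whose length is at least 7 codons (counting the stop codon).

Reverse complement (5'→3'): TAATGCTTACCCCCTAGATGAACACAACCCGCCGATAAATGGAGTAGATCCCTATTG
Frame +1: CAA TAG GGA TCT ACT CCA TTT ATC GGC GGG TTG TGT TCA TCT AGG GGG TAA GCA TTA — no ATG→stop ORF.
Frame +2: AAT AGG GAT CTA CTC CAT TTA TCG GCG GGT TGT GTT CAT CTA GGG GGT AAG CAT — no ATG→stop ORF.
Frame +3: ATA GGG ATC TAC TCC ATT TAT CGG CGG GTT GTG TTC ATC TAG GGG GTA AGC ATT — no ATG→stop ORF.
Frame -1: TAA TGC TTA CCC CCT AGA TGA ACA CAA CCC GCC GAT AAA TGG AGT AGA TCC CTA TTG — no ATG→stop ORF.
Frame -2: AAT GCT TAC CCC CTA GAT GAA CAC AAC CCG CCG ATA AAT GGA GTA GAT CCC TAT — no ATG→stop ORF.
Frame -3: ATG CTT ACC CCC TAG ATG AAC ACA ACC CGC CGA TAA ATG GAG TAG ATC CCT ATT — ATG at 3, stop TAG at 15 → 15 nt; ATG at 18, stop TAA at 36 → 21 nt; ATG at 39, stop TAG at 45 → 9 nt.
ORFs ≥ 7 codons: frame -3 18–38 (7 codons). Count = 1.

1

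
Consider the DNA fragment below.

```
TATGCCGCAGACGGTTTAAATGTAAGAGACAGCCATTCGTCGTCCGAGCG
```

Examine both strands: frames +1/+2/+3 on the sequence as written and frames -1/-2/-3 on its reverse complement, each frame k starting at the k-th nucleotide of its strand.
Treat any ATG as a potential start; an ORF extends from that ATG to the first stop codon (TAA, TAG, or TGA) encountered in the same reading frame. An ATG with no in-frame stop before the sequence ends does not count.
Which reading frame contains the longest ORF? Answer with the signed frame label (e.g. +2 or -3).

-3

Reverse complement (5'→3'): CGCTCGGACGACGAATGGCTGTCTCTTACATTTAAACCGTCTGCGGCATA
Frame +1: TAT GCC GCA GAC GGT TTA AAT GTA AGA GAC AGC CAT TCG TCG TCC GAG — no ATG→stop ORF.
Frame +2: ATG CCG CAG ACG GTT TAA ATG TAA GAG ACA GCC ATT CGT CGT CCG AGC — ATG at 2, stop TAA at 17 → 18 nt; ATG at 20, stop TAA at 23 → 6 nt.
Frame +3: TGC CGC AGA CGG TTT AAA TGT AAG AGA CAG CCA TTC GTC GTC CGA GCG — no ATG→stop ORF.
Frame -1: CGC TCG GAC GAC GAA TGG CTG TCT CTT ACA TTT AAA CCG TCT GCG GCA — no ATG→stop ORF.
Frame -2: GCT CGG ACG ACG AAT GGC TGT CTC TTA CAT TTA AAC CGT CTG CGG CAT — no ATG→stop ORF.
Frame -3: CTC GGA CGA CGA ATG GCT GTC TCT TAC ATT TAA ACC GTC TGC GGC ATA — ATG at 15, stop TAA at 33 → 21 nt.
Longest ORF is 21 nt in frame -3 (positions 15–35).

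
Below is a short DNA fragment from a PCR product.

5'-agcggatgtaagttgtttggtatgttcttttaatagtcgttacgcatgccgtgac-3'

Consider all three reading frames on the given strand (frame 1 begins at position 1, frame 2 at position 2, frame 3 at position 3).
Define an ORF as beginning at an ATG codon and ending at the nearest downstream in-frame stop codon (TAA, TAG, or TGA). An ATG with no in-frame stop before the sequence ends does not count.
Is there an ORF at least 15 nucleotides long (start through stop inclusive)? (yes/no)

Frame 1: AGC GGA TGT AAG TTG TTT GGT ATG TTC TTT TAA TAG TCG TTA CGC ATG CCG TGA — ATG at 22, stop TAA at 31 → 12 nt; ATG at 46, stop TGA at 52 → 9 nt.
Frame 2: GCG GAT GTA AGT TGT TTG GTA TGT TCT TTT AAT AGT CGT TAC GCA TGC CGT GAC — no ATG→stop ORF.
Frame 3: CGG ATG TAA GTT GTT TGG TAT GTT CTT TTA ATA GTC GTT ACG CAT GCC GTG — ATG at 6, stop TAA at 9 → 6 nt.
Largest ORF found is 12 nucleotides < 15, so no.

no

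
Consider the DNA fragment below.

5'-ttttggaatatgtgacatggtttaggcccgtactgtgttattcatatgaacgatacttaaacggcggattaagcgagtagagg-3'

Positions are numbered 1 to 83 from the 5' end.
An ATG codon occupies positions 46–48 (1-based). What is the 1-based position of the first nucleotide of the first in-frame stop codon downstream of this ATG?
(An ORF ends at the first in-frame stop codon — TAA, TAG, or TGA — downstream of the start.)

58

Codons from position 46: ATG (46–48), AAC (49–51), GAT (52–54), ACT (55–57), TAA (58–60).
TAA is a stop codon; it begins at position 58.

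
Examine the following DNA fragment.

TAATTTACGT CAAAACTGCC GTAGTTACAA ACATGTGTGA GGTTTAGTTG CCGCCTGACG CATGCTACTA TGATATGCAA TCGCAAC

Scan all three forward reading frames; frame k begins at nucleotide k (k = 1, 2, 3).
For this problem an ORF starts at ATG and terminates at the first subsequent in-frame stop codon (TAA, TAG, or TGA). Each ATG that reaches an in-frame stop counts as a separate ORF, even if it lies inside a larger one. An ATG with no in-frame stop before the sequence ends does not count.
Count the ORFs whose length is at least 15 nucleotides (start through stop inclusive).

Frame 1: TAA TTT ACG TCA AAA CTG CCG TAG TTA CAA ACA TGT GTG AGG TTT AGT TGC CGC CTG ACG CAT GCT ACT ATG ATA TGC AAT CGC AAC — no ATG→stop ORF.
Frame 2: AAT TTA CGT CAA AAC TGC CGT AGT TAC AAA CAT GTG TGA GGT TTA GTT GCC GCC TGA CGC ATG CTA CTA TGA TAT GCA ATC GCA — ATG at 62, stop TGA at 71 → 12 nt.
Frame 3: ATT TAC GTC AAA ACT GCC GTA GTT ACA AAC ATG TGT GAG GTT TAG TTG CCG CCT GAC GCA TGC TAC TAT GAT ATG CAA TCG CAA — ATG at 33, stop TAG at 45 → 15 nt.
ORFs ≥ 15 nucleotides: frame 3 33–47 (15 nucleotides). Count = 1.

1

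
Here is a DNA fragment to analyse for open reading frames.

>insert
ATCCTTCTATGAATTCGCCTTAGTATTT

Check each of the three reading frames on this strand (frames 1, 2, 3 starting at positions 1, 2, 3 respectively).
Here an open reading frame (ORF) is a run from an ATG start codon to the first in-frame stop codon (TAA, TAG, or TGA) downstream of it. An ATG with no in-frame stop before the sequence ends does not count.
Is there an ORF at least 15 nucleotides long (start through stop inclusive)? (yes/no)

yes

Frame 1: ATC CTT CTA TGA ATT CGC CTT AGT ATT — no ATG→stop ORF.
Frame 2: TCC TTC TAT GAA TTC GCC TTA GTA TTT — no ATG→stop ORF.
Frame 3: CCT TCT ATG AAT TCG CCT TAG TAT — ATG at 9, stop TAG at 21 → 15 nt.
Frame 3 has an ORF of 15 nucleotides (positions 9–23) ≥ 15, so yes.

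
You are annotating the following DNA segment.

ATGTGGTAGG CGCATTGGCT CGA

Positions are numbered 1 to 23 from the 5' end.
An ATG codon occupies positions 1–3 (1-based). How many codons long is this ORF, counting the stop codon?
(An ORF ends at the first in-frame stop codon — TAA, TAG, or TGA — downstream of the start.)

3

Codons from position 1: ATG (1–3), TGG (4–6), TAG (7–9).
TAG is the first in-frame stop; that's 3 codons including the stop.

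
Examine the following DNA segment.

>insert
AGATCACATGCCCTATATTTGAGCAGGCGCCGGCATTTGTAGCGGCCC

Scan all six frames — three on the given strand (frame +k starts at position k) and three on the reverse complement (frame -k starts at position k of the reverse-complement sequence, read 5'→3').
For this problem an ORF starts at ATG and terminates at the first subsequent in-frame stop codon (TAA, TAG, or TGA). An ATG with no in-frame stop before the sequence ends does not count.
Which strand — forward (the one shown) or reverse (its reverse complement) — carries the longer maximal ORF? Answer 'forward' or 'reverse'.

reverse

Reverse complement (5'→3'): GGGCCGCTACAAATGCCGGCGCCTGCTCAAATATAGGGCATGTGATCT
Frame +1: AGA TCA CAT GCC CTA TAT TTG AGC AGG CGC CGG CAT TTG TAG CGG CCC — no ATG→stop ORF.
Frame +2: GAT CAC ATG CCC TAT ATT TGA GCA GGC GCC GGC ATT TGT AGC GGC — ATG at 8, stop TGA at 20 → 15 nt.
Frame +3: ATC ACA TGC CCT ATA TTT GAG CAG GCG CCG GCA TTT GTA GCG GCC — no ATG→stop ORF.
Frame -1: GGG CCG CTA CAA ATG CCG GCG CCT GCT CAA ATA TAG GGC ATG TGA TCT — ATG at 13, stop TAG at 34 → 24 nt; ATG at 40, stop TGA at 43 → 6 nt.
Frame -2: GGC CGC TAC AAA TGC CGG CGC CTG CTC AAA TAT AGG GCA TGT GAT — no ATG→stop ORF.
Frame -3: GCC GCT ACA AAT GCC GGC GCC TGC TCA AAT ATA GGG CAT GTG ATC — no ATG→stop ORF.
Forward-strand max 15 nt; reverse-strand max 24 nt. The reverse strand has the longer ORF.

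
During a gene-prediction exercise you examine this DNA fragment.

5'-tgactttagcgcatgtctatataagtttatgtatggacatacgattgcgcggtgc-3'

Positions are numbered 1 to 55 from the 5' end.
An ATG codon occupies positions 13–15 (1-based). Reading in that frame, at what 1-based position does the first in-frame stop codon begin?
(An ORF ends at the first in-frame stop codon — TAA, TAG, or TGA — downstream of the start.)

22

Codons from position 13: ATG (13–15), TCT (16–18), ATA (19–21), TAA (22–24).
TAA is a stop codon; it begins at position 22.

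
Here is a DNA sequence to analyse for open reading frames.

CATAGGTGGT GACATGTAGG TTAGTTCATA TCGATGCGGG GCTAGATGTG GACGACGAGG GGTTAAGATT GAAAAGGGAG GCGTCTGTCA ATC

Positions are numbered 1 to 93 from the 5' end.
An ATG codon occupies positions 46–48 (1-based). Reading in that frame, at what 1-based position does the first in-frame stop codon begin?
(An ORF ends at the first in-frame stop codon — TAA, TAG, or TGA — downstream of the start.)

64

Codons from position 46: ATG (46–48), TGG (49–51), ACG (52–54), ACG (55–57), AGG (58–60), GGT (61–63), TAA (64–66).
TAA is a stop codon; it begins at position 64.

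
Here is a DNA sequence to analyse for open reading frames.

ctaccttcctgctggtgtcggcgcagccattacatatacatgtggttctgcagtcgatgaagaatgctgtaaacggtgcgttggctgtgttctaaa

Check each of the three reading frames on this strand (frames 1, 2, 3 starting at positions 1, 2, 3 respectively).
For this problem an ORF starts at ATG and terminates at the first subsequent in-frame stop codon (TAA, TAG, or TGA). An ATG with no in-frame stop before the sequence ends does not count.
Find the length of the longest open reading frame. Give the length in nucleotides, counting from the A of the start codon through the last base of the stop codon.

Frame 1: CTA CCT TCC TGC TGG TGT CGG CGC AGC CAT TAC ATA TAC ATG TGG TTC TGC AGT CGA TGA AGA ATG CTG TAA ACG GTG CGT TGG CTG TGT TCT AAA — ATG at 40, stop TGA at 58 → 21 nt; ATG at 64, stop TAA at 70 → 9 nt.
Frame 2: TAC CTT CCT GCT GGT GTC GGC GCA GCC ATT ACA TAT ACA TGT GGT TCT GCA GTC GAT GAA GAA TGC TGT AAA CGG TGC GTT GGC TGT GTT CTA — no ATG→stop ORF.
Frame 3: ACC TTC CTG CTG GTG TCG GCG CAG CCA TTA CAT ATA CAT GTG GTT CTG CAG TCG ATG AAG AAT GCT GTA AAC GGT GCG TTG GCT GTG TTC TAA — ATG at 57, stop TAA at 93 → 39 nt.
Longest: frame 3, positions 57–95, 39 nt = 13 codons = 12 aa. → 39 nucleotides.

39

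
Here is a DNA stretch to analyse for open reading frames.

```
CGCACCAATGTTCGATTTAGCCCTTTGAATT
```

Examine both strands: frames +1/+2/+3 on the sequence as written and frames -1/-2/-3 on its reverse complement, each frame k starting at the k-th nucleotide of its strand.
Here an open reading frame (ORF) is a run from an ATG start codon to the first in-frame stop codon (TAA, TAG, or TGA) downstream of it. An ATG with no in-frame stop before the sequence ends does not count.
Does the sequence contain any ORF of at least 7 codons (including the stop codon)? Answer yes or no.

yes

Reverse complement (5'→3'): AATTCAAAGGGCTAAATCGAACATTGGTGCG
Frame +1: CGC ACC AAT GTT CGA TTT AGC CCT TTG AAT — no ATG→stop ORF.
Frame +2: GCA CCA ATG TTC GAT TTA GCC CTT TGA ATT — ATG at 8, stop TGA at 26 → 21 nt.
Frame +3: CAC CAA TGT TCG ATT TAG CCC TTT GAA — no ATG→stop ORF.
Frame -1: AAT TCA AAG GGC TAA ATC GAA CAT TGG TGC — no ATG→stop ORF.
Frame -2: ATT CAA AGG GCT AAA TCG AAC ATT GGT GCG — no ATG→stop ORF.
Frame -3: TTC AAA GGG CTA AAT CGA ACA TTG GTG — no ATG→stop ORF.
Frame +2 has an ORF of 7 codons (positions 8–28) ≥ 7, so yes.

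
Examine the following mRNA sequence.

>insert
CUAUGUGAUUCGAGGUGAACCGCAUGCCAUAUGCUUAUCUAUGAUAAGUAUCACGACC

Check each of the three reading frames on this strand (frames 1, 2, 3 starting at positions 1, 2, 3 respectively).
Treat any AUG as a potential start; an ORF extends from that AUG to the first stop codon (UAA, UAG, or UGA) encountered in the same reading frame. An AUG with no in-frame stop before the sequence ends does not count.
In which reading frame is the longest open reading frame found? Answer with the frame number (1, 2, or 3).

Frame 1: CUA UGU GAU UCG AGG UGA ACC GCA UGC CAU AUG CUU AUC UAU GAU AAG UAU CAC GAC — no AUG→stop ORF.
Frame 2: UAU GUG AUU CGA GGU GAA CCG CAU GCC AUA UGC UUA UCU AUG AUA AGU AUC ACG ACC — no AUG→stop ORF.
Frame 3: AUG UGA UUC GAG GUG AAC CGC AUG CCA UAU GCU UAU CUA UGA UAA GUA UCA CGA — AUG at 3, stop UGA at 6 → 6 nt; AUG at 24, stop UGA at 42 → 21 nt.
Longest ORF is 21 nt in frame 3 (positions 24–44).

3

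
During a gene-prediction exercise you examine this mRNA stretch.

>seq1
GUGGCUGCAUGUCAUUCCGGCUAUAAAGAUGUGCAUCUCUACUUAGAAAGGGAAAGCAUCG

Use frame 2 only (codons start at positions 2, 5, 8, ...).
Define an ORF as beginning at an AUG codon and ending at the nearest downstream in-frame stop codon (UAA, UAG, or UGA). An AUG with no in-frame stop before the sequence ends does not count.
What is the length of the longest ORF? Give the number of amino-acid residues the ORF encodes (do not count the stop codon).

5

Frame 2: UGG CUG CAU GUC AUU CCG GCU AUA AAG AUG UGC AUC UCU ACU UAG AAA GGG AAA GCA UCG — AUG at 29, stop UAG at 44 → 18 nt.
Longest: frame 2, positions 29–46, 18 nt = 6 codons = 5 aa. → 5 amino acids.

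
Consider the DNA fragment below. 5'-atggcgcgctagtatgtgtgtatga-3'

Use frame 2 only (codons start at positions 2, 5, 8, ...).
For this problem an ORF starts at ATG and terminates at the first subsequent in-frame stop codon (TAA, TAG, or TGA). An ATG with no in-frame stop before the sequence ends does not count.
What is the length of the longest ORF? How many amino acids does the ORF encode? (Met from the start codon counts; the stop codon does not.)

3

Frame 2: TGG CGC GCT AGT ATG TGT GTA TGA — ATG at 14, stop TGA at 23 → 12 nt.
Longest: frame 2, positions 14–25, 12 nt = 4 codons = 3 aa. → 3 amino acids.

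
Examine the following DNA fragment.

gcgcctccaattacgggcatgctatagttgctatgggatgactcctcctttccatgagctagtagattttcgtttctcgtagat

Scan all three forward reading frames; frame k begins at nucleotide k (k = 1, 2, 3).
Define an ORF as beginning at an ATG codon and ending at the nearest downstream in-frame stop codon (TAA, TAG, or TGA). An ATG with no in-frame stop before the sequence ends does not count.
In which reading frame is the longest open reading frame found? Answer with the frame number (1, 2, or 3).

Frame 1: GCG CCT CCA ATT ACG GGC ATG CTA TAG TTG CTA TGG GAT GAC TCC TCC TTT CCA TGA GCT AGT AGA TTT TCG TTT CTC GTA GAT — ATG at 19, stop TAG at 25 → 9 nt.
Frame 2: CGC CTC CAA TTA CGG GCA TGC TAT AGT TGC TAT GGG ATG ACT CCT CCT TTC CAT GAG CTA GTA GAT TTT CGT TTC TCG TAG — ATG at 38, stop TAG at 80 → 45 nt.
Frame 3: GCC TCC AAT TAC GGG CAT GCT ATA GTT GCT ATG GGA TGA CTC CTC CTT TCC ATG AGC TAG TAG ATT TTC GTT TCT CGT AGA — ATG at 33, stop TGA at 39 → 9 nt; ATG at 54, stop TAG at 60 → 9 nt.
Longest ORF is 45 nt in frame 2 (positions 38–82).

2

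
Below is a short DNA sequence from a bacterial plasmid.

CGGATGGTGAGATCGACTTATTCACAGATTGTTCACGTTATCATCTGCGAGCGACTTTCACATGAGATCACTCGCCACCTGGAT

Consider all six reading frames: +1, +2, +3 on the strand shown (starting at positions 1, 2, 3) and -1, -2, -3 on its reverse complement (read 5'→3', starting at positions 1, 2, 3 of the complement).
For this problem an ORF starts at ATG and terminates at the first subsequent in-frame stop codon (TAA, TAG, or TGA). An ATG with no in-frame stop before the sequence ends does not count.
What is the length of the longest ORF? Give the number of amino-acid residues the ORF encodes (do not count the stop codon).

3

Reverse complement (5'→3'): ATCCAGGTGGCGAGTGATCTCATGTGAAAGTCGCTCGCAGATGATAACGTGAACAATCTGTGAATAAGTCGATCTCACCATCCG
Frame +1: CGG ATG GTG AGA TCG ACT TAT TCA CAG ATT GTT CAC GTT ATC ATC TGC GAG CGA CTT TCA CAT GAG ATC ACT CGC CAC CTG GAT — no ATG→stop ORF.
Frame +2: GGA TGG TGA GAT CGA CTT ATT CAC AGA TTG TTC ACG TTA TCA TCT GCG AGC GAC TTT CAC ATG AGA TCA CTC GCC ACC TGG — no ATG→stop ORF.
Frame +3: GAT GGT GAG ATC GAC TTA TTC ACA GAT TGT TCA CGT TAT CAT CTG CGA GCG ACT TTC ACA TGA GAT CAC TCG CCA CCT GGA — no ATG→stop ORF.
Frame -1: ATC CAG GTG GCG AGT GAT CTC ATG TGA AAG TCG CTC GCA GAT GAT AAC GTG AAC AAT CTG TGA ATA AGT CGA TCT CAC CAT CCG — ATG at 22, stop TGA at 25 → 6 nt.
Frame -2: TCC AGG TGG CGA GTG ATC TCA TGT GAA AGT CGC TCG CAG ATG ATA ACG TGA ACA ATC TGT GAA TAA GTC GAT CTC ACC ATC — ATG at 41, stop TGA at 50 → 12 nt.
Frame -3: CCA GGT GGC GAG TGA TCT CAT GTG AAA GTC GCT CGC AGA TGA TAA CGT GAA CAA TCT GTG AAT AAG TCG ATC TCA CCA TCC — no ATG→stop ORF.
Longest: frame -2, positions 41–52, 12 nt = 4 codons = 3 aa. → 3 amino acids.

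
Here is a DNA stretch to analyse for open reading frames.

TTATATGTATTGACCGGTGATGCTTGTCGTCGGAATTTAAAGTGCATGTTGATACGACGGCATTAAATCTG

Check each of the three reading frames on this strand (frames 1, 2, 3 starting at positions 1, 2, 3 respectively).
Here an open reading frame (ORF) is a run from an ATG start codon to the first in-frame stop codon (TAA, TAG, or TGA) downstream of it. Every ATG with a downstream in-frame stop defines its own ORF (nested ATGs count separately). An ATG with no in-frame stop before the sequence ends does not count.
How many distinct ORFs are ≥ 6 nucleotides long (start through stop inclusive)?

3

Frame 1: TTA TAT GTA TTG ACC GGT GAT GCT TGT CGT CGG AAT TTA AAG TGC ATG TTG ATA CGA CGG CAT TAA ATC — ATG at 46, stop TAA at 64 → 21 nt.
Frame 2: TAT ATG TAT TGA CCG GTG ATG CTT GTC GTC GGA ATT TAA AGT GCA TGT TGA TAC GAC GGC ATT AAA TCT — ATG at 5, stop TGA at 11 → 9 nt; ATG at 20, stop TAA at 38 → 21 nt.
Frame 3: ATA TGT ATT GAC CGG TGA TGC TTG TCG TCG GAA TTT AAA GTG CAT GTT GAT ACG ACG GCA TTA AAT CTG — no ATG→stop ORF.
ORFs ≥ 6 nucleotides: frame 1 46–66 (21 nucleotides), frame 2 5–13 (9 nucleotides), frame 2 20–40 (21 nucleotides). Count = 3.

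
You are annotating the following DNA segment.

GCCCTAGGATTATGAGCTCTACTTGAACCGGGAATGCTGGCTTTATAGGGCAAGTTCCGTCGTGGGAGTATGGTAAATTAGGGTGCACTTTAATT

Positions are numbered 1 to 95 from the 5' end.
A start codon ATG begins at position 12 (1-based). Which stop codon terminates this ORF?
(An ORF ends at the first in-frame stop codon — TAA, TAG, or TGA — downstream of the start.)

TGA

Codons from position 12: ATG (12–14), AGC (15–17), TCT (18–20), ACT (21–23), TGA (24–26).
The first in-frame stop codon is TGA.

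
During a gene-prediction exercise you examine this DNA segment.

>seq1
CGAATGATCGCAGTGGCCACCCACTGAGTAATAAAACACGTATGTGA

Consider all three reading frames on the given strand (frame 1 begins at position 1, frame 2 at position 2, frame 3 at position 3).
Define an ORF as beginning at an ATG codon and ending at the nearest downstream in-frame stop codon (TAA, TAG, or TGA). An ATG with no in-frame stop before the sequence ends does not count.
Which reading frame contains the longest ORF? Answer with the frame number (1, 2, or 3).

1

Frame 1: CGA ATG ATC GCA GTG GCC ACC CAC TGA GTA ATA AAA CAC GTA TGT — ATG at 4, stop TGA at 25 → 24 nt.
Frame 2: GAA TGA TCG CAG TGG CCA CCC ACT GAG TAA TAA AAC ACG TAT GTG — no ATG→stop ORF.
Frame 3: AAT GAT CGC AGT GGC CAC CCA CTG AGT AAT AAA ACA CGT ATG TGA — ATG at 42, stop TGA at 45 → 6 nt.
Longest ORF is 24 nt in frame 1 (positions 4–27).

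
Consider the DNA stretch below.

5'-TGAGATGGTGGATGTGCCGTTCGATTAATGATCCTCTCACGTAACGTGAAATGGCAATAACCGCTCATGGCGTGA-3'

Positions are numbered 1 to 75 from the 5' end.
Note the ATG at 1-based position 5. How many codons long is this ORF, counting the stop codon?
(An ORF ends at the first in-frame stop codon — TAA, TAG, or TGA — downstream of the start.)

8

Codons from position 5: ATG (5–7), GTG (8–10), GAT (11–13), GTG (14–16), CCG (17–19), TTC (20–22), GAT (23–25), TAA (26–28).
TAA is the first in-frame stop; that's 8 codons including the stop.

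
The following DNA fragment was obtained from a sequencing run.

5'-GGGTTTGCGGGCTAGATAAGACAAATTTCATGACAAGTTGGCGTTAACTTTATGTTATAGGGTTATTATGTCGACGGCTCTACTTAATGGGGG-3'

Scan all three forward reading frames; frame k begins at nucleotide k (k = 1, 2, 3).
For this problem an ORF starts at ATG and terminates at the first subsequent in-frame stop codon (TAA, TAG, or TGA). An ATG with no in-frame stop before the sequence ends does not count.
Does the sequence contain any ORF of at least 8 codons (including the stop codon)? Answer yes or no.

Frame 1: GGG TTT GCG GGC TAG ATA AGA CAA ATT TCA TGA CAA GTT GGC GTT AAC TTT ATG TTA TAG GGT TAT TAT GTC GAC GGC TCT ACT TAA TGG GGG — ATG at 52, stop TAG at 58 → 9 nt.
Frame 2: GGT TTG CGG GCT AGA TAA GAC AAA TTT CAT GAC AAG TTG GCG TTA ACT TTA TGT TAT AGG GTT ATT ATG TCG ACG GCT CTA CTT AAT GGG — no ATG→stop ORF.
Frame 3: GTT TGC GGG CTA GAT AAG ACA AAT TTC ATG ACA AGT TGG CGT TAA CTT TAT GTT ATA GGG TTA TTA TGT CGA CGG CTC TAC TTA ATG GGG — ATG at 30, stop TAA at 45 → 18 nt.
Largest ORF found is 6 codons < 8, so no.

no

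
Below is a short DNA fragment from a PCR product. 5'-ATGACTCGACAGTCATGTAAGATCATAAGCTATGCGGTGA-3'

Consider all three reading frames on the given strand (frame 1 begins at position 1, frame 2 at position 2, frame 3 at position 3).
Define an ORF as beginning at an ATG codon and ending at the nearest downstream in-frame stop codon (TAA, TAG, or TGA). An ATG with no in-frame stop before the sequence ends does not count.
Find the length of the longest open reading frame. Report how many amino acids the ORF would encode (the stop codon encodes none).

2

Frame 1: ATG ACT CGA CAG TCA TGT AAG ATC ATA AGC TAT GCG GTG — no ATG→stop ORF.
Frame 2: TGA CTC GAC AGT CAT GTA AGA TCA TAA GCT ATG CGG TGA — ATG at 32, stop TGA at 38 → 9 nt.
Frame 3: GAC TCG ACA GTC ATG TAA GAT CAT AAG CTA TGC GGT — ATG at 15, stop TAA at 18 → 6 nt.
Longest: frame 2, positions 32–40, 9 nt = 3 codons = 2 aa. → 2 amino acids.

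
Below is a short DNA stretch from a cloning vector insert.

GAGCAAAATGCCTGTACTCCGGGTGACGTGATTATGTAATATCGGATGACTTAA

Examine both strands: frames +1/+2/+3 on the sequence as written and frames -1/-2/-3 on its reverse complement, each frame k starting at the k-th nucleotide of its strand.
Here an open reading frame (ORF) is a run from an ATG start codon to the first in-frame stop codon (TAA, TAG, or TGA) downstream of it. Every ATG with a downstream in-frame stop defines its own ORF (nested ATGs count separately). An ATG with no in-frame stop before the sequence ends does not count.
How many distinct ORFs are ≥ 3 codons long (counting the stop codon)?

Reverse complement (5'→3'): TTAAGTCATCCGATATTACATAATCACGTCACCCGGAGTACAGGCATTTTGCTC
Frame +1: GAG CAA AAT GCC TGT ACT CCG GGT GAC GTG ATT ATG TAA TAT CGG ATG ACT TAA — ATG at 34, stop TAA at 37 → 6 nt; ATG at 46, stop TAA at 52 → 9 nt.
Frame +2: AGC AAA ATG CCT GTA CTC CGG GTG ACG TGA TTA TGT AAT ATC GGA TGA CTT — ATG at 8, stop TGA at 29 → 24 nt.
Frame +3: GCA AAA TGC CTG TAC TCC GGG TGA CGT GAT TAT GTA ATA TCG GAT GAC TTA — no ATG→stop ORF.
Frame -1: TTA AGT CAT CCG ATA TTA CAT AAT CAC GTC ACC CGG AGT ACA GGC ATT TTG CTC — no ATG→stop ORF.
Frame -2: TAA GTC ATC CGA TAT TAC ATA ATC ACG TCA CCC GGA GTA CAG GCA TTT TGC — no ATG→stop ORF.
Frame -3: AAG TCA TCC GAT ATT ACA TAA TCA CGT CAC CCG GAG TAC AGG CAT TTT GCT — no ATG→stop ORF.
ORFs ≥ 3 codons: frame +1 46–54 (3 codons), frame +2 8–31 (8 codons). Count = 2.

2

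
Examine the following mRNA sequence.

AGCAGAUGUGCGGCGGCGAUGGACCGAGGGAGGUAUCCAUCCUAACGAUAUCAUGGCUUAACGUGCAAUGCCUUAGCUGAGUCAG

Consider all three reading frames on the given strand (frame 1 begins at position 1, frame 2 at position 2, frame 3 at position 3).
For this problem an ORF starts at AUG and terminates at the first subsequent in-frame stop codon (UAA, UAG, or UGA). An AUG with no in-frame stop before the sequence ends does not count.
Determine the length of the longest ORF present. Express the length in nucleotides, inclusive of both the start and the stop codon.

75

Frame 1: AGC AGA UGU GCG GCG GCG AUG GAC CGA GGG AGG UAU CCA UCC UAA CGA UAU CAU GGC UUA ACG UGC AAU GCC UUA GCU GAG UCA — AUG at 19, stop UAA at 43 → 27 nt.
Frame 2: GCA GAU GUG CGG CGG CGA UGG ACC GAG GGA GGU AUC CAU CCU AAC GAU AUC AUG GCU UAA CGU GCA AUG CCU UAG CUG AGU CAG — AUG at 53, stop UAA at 59 → 9 nt; AUG at 68, stop UAG at 74 → 9 nt.
Frame 3: CAG AUG UGC GGC GGC GAU GGA CCG AGG GAG GUA UCC AUC CUA ACG AUA UCA UGG CUU AAC GUG CAA UGC CUU AGC UGA GUC — AUG at 6, stop UGA at 78 → 75 nt.
Longest: frame 3, positions 6–80, 75 nt = 25 codons = 24 aa. → 75 nucleotides.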